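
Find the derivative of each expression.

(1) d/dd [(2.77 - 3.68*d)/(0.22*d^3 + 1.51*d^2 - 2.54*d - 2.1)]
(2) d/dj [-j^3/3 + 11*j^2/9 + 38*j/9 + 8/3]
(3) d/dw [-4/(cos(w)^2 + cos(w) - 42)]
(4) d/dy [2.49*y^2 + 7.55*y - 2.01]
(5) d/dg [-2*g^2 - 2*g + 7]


(1) = (1.6192*d^3 + 3.7286*d^2 - 8.3654*d + 14.7638)/(0.0484*d^6 + 0.6644*d^5 + 1.1625*d^4 - 8.5948*d^3 + 0.1096*d^2 + 10.668*d + 4.41)
(2) = -j^2 + 22*j/9 + 38/9
(3) = -4*(2*cos(w) + 1)*sin(w)/(cos(w)^2 + cos(w) - 42)^2
(4) = 4.98*y + 7.55
(5) = -4*g - 2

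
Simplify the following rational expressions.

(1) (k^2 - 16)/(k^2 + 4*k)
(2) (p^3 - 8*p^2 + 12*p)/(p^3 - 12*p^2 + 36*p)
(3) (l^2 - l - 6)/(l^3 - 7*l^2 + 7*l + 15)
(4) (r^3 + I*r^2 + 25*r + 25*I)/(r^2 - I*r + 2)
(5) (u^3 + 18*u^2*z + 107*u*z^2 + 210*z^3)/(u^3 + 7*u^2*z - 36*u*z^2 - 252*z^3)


(1) = (k - 4)/k
(2) = (p - 2)/(p - 6)
(3) = (l + 2)/(l^2 - 4*l - 5)
(4) = (r^2 + 25)/(r - 2*I)
(5) = (-u - 5*z)/(-u + 6*z)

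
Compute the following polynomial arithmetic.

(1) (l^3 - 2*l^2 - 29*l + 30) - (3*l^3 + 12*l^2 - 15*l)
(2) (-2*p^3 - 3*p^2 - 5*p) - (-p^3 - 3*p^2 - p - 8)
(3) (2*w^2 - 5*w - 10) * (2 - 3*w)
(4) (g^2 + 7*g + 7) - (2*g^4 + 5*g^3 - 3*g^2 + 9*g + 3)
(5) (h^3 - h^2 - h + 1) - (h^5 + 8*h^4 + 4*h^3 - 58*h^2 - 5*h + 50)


(1) = -2*l^3 - 14*l^2 - 14*l + 30
(2) = -p^3 - 4*p + 8
(3) = -6*w^3 + 19*w^2 + 20*w - 20
(4) = -2*g^4 - 5*g^3 + 4*g^2 - 2*g + 4
(5) = -h^5 - 8*h^4 - 3*h^3 + 57*h^2 + 4*h - 49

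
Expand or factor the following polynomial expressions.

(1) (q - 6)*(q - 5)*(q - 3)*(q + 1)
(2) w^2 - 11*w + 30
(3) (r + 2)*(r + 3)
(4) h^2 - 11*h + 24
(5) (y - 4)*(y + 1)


(1) = q^4 - 13*q^3 + 49*q^2 - 27*q - 90
(2) = (w - 6)*(w - 5)
(3) = r^2 + 5*r + 6
(4) = (h - 8)*(h - 3)
(5) = y^2 - 3*y - 4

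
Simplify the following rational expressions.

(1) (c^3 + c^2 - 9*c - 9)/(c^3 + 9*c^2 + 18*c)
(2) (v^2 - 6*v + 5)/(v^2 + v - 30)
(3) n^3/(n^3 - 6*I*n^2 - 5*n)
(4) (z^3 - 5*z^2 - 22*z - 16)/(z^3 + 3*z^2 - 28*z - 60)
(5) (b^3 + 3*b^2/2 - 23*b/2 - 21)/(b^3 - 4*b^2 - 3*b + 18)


(1) = (c^2 - 2*c - 3)/(c^2 + 6*c)
(2) = (v - 1)/(v + 6)
(3) = n^2/(n^2 - 6*I*n - 5)
(4) = (z^2 - 7*z - 8)/(z^2 + z - 30)
(5) = (2*b^2 - b - 21)/(2*b^2 - 12*b + 18)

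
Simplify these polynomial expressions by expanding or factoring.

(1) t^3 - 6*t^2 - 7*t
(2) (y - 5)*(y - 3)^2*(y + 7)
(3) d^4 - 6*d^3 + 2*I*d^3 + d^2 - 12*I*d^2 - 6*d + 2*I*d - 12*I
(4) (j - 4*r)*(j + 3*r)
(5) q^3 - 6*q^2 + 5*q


(1) = t*(t - 7)*(t + 1)
(2) = y^4 - 4*y^3 - 38*y^2 + 228*y - 315
(3) = (d - 6)*(d - I)*(d + I)*(d + 2*I)
(4) = j^2 - j*r - 12*r^2
(5) = q*(q - 5)*(q - 1)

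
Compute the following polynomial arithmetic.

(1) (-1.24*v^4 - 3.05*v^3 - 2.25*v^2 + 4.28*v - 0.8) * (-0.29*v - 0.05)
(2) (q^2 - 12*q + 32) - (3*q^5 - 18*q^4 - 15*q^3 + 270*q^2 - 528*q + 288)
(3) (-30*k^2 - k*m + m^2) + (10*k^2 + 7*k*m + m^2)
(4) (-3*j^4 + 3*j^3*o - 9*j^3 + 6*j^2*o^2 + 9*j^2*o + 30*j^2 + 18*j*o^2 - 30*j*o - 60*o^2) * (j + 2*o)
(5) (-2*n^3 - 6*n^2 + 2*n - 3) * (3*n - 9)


(1) = 0.3596*v^5 + 0.9465*v^4 + 0.805*v^3 - 1.1287*v^2 + 0.018*v + 0.04
(2) = -3*q^5 + 18*q^4 + 15*q^3 - 269*q^2 + 516*q - 256
(3) = -20*k^2 + 6*k*m + 2*m^2
(4) = -3*j^5 - 3*j^4*o - 9*j^4 + 12*j^3*o^2 - 9*j^3*o + 30*j^3 + 12*j^2*o^3 + 36*j^2*o^2 + 30*j^2*o + 36*j*o^3 - 120*j*o^2 - 120*o^3
(5) = -6*n^4 + 60*n^2 - 27*n + 27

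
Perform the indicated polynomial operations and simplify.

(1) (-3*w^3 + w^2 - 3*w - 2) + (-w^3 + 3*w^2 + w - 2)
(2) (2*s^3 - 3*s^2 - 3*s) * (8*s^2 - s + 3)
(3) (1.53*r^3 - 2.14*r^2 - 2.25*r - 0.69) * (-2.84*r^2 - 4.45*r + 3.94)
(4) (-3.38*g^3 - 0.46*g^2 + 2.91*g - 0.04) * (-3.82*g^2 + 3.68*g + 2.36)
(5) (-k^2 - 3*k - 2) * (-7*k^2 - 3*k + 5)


(1) = -4*w^3 + 4*w^2 - 2*w - 4
(2) = 16*s^5 - 26*s^4 - 15*s^3 - 6*s^2 - 9*s
(3) = -4.3452*r^5 - 0.7309*r^4 + 21.9412*r^3 + 3.5405*r^2 - 5.7945*r - 2.7186
(4) = 12.9116*g^5 - 10.6812*g^4 - 20.7858*g^3 + 9.776*g^2 + 6.7204*g - 0.0944
(5) = 7*k^4 + 24*k^3 + 18*k^2 - 9*k - 10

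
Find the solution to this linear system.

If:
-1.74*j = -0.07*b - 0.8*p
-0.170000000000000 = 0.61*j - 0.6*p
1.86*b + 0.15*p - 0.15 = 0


Then:
b = 0.04
j = 0.25
p = 0.53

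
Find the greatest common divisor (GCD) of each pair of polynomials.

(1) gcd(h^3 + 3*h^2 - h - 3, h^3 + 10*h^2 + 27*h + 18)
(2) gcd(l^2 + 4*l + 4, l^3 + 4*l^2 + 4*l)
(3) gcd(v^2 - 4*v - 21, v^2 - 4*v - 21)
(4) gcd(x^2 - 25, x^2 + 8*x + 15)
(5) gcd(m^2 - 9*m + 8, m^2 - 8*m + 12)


(1) = h^2 + 4*h + 3
(2) = gcd((l + 2)^2, l*(l + 2)^2) = l^2 + 4*l + 4
(3) = gcd((v - 7)*(v + 3), (v - 7)*(v + 3)) = v^2 - 4*v - 21
(4) = gcd((x - 5)*(x + 5), (x + 3)*(x + 5)) = x + 5
(5) = 1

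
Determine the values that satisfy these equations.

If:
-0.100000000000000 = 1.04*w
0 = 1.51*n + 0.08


Then:
n = -0.05
w = -0.10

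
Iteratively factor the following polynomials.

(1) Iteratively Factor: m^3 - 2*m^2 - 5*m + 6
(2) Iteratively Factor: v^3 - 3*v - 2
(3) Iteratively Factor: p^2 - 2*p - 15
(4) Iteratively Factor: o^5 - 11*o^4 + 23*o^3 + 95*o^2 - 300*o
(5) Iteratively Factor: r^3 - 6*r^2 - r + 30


(1) = (m - 3)*(m^2 + m - 2) = (m - 3)*(m + 2)*(m - 1)
(2) = (v - 2)*(v^2 + 2*v + 1) = (v - 2)*(v + 1)*(v + 1)
(3) = (p - 5)*(p + 3)
(4) = (o - 5)*(o^4 - 6*o^3 - 7*o^2 + 60*o) = (o - 5)*(o - 4)*(o^3 - 2*o^2 - 15*o) = (o - 5)*(o - 4)*(o + 3)*(o^2 - 5*o) = (o - 5)^2*(o - 4)*(o + 3)*(o)
(5) = (r - 3)*(r^2 - 3*r - 10) = (r - 5)*(r - 3)*(r + 2)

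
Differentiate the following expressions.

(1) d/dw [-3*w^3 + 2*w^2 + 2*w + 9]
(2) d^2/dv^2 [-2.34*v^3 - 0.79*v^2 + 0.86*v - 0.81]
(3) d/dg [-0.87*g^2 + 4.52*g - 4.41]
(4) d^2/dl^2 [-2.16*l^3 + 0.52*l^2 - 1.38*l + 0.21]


(1) = -9*w^2 + 4*w + 2
(2) = -14.04*v - 1.58
(3) = 4.52 - 1.74*g
(4) = 1.04 - 12.96*l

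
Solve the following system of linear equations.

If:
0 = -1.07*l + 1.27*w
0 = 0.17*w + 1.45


Then:
l = -10.12
w = -8.53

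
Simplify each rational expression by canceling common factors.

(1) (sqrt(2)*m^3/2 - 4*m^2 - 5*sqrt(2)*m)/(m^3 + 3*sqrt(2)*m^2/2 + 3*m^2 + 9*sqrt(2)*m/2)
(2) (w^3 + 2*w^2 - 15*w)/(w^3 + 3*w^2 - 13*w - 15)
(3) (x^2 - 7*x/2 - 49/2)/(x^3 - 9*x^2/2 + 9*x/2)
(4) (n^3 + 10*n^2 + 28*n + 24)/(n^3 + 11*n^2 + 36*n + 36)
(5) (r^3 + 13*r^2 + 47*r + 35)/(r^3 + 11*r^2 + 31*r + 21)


(1) = (2*sqrt(2)*m^2 - 16*m - 20*sqrt(2))/(4*m^2 + m*(6*sqrt(2) + 12) + 18*sqrt(2))
(2) = w/(w + 1)
(3) = (2*x^2 - 7*x - 49)/(2*x^3 - 9*x^2 + 9*x)
(4) = (n + 2)/(n + 3)
(5) = (r + 5)/(r + 3)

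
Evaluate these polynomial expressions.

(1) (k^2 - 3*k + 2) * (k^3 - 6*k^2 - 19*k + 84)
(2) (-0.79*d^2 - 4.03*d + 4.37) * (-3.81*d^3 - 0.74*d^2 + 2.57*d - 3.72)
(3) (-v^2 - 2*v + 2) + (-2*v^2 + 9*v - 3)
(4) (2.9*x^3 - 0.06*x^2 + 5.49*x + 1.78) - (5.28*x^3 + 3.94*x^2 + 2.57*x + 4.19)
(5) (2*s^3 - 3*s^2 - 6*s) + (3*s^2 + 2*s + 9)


(1) = k^5 - 9*k^4 + k^3 + 129*k^2 - 290*k + 168
(2) = 3.0099*d^5 + 15.9389*d^4 - 15.6978*d^3 - 10.6521*d^2 + 26.2225*d - 16.2564
(3) = -3*v^2 + 7*v - 1
(4) = -2.38*x^3 - 4.0*x^2 + 2.92*x - 2.41
(5) = 2*s^3 - 4*s + 9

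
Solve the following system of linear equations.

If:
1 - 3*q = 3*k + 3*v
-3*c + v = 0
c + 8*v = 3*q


Then:
c = v/3
k = 1/3 - 34*v/9
q = 25*v/9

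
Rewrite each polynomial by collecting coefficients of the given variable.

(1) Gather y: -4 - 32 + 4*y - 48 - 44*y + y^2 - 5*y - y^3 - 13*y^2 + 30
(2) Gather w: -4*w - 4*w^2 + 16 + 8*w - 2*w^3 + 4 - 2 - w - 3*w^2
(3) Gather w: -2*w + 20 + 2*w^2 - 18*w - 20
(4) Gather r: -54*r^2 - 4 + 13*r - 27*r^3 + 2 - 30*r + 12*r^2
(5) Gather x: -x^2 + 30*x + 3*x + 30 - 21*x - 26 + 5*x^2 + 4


(1) = -y^3 - 12*y^2 - 45*y - 54
(2) = -2*w^3 - 7*w^2 + 3*w + 18
(3) = 2*w^2 - 20*w
(4) = -27*r^3 - 42*r^2 - 17*r - 2
(5) = 4*x^2 + 12*x + 8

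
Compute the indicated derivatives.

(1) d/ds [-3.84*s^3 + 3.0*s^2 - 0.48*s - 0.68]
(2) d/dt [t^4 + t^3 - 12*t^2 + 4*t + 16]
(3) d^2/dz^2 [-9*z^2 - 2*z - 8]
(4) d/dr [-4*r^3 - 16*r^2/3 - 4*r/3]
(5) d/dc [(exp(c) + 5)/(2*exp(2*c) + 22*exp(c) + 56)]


(1) = -11.52*s^2 + 6.0*s - 0.48
(2) = 4*t^3 + 3*t^2 - 24*t + 4
(3) = -18
(4) = -12*r^2 - 32*r/3 - 4/3
(5) = (-(exp(c) + 5)*(2*exp(c) + 11) + exp(2*c) + 11*exp(c) + 28)*exp(c)/(2*(exp(2*c) + 11*exp(c) + 28)^2)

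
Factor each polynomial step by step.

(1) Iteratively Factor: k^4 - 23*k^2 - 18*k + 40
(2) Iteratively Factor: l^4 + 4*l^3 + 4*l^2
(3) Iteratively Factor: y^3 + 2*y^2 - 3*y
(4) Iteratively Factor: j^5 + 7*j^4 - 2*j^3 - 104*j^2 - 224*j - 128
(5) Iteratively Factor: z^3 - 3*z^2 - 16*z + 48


(1) = (k + 4)*(k^3 - 4*k^2 - 7*k + 10) = (k + 2)*(k + 4)*(k^2 - 6*k + 5) = (k - 5)*(k + 2)*(k + 4)*(k - 1)
(2) = (l)*(l^3 + 4*l^2 + 4*l) = l*(l + 2)*(l^2 + 2*l) = l*(l + 2)^2*(l)
(3) = (y)*(y^2 + 2*y - 3) = y*(y + 3)*(y - 1)
(4) = (j + 1)*(j^4 + 6*j^3 - 8*j^2 - 96*j - 128) = (j - 4)*(j + 1)*(j^3 + 10*j^2 + 32*j + 32) = (j - 4)*(j + 1)*(j + 4)*(j^2 + 6*j + 8) = (j - 4)*(j + 1)*(j + 4)^2*(j + 2)
(5) = (z + 4)*(z^2 - 7*z + 12) = (z - 4)*(z + 4)*(z - 3)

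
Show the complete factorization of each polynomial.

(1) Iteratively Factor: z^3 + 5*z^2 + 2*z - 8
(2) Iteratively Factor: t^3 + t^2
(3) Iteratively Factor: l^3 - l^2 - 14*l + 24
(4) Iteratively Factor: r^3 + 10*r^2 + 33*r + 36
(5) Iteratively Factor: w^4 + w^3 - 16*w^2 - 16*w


(1) = (z - 1)*(z^2 + 6*z + 8) = (z - 1)*(z + 4)*(z + 2)
(2) = (t)*(t^2 + t) = t*(t + 1)*(t)
(3) = (l + 4)*(l^2 - 5*l + 6) = (l - 3)*(l + 4)*(l - 2)
(4) = (r + 3)*(r^2 + 7*r + 12) = (r + 3)^2*(r + 4)
(5) = (w + 1)*(w^3 - 16*w) = w*(w + 1)*(w^2 - 16) = w*(w + 1)*(w + 4)*(w - 4)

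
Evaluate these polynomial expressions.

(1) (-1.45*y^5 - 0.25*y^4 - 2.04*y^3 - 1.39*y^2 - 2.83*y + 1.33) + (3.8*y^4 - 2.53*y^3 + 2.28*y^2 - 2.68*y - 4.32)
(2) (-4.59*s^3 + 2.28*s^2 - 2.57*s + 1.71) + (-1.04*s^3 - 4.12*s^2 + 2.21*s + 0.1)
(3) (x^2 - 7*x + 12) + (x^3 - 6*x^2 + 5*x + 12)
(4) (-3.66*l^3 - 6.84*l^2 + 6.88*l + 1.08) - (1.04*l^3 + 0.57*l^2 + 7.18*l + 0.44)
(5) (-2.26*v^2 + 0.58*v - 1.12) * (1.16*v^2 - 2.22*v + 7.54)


(1) = -1.45*y^5 + 3.55*y^4 - 4.57*y^3 + 0.89*y^2 - 5.51*y - 2.99
(2) = -5.63*s^3 - 1.84*s^2 - 0.36*s + 1.81
(3) = x^3 - 5*x^2 - 2*x + 24
(4) = -4.7*l^3 - 7.41*l^2 - 0.3*l + 0.64
(5) = -2.6216*v^4 + 5.69*v^3 - 19.6272*v^2 + 6.8596*v - 8.4448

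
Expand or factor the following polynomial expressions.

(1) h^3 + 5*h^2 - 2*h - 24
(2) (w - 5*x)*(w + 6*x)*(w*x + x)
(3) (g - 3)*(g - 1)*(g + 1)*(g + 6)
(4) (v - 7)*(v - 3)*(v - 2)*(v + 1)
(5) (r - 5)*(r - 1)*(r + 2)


(1) = (h - 2)*(h + 3)*(h + 4)
(2) = w^3*x + w^2*x^2 + w^2*x - 30*w*x^3 + w*x^2 - 30*x^3
(3) = g^4 + 3*g^3 - 19*g^2 - 3*g + 18
(4) = v^4 - 11*v^3 + 29*v^2 - v - 42
(5) = r^3 - 4*r^2 - 7*r + 10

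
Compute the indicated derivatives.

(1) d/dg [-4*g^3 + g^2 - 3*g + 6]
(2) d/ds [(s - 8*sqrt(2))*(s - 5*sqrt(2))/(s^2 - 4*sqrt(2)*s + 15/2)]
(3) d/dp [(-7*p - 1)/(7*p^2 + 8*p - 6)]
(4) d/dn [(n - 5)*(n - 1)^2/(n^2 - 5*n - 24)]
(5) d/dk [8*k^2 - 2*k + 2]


(1) = -12*g^2 + 2*g - 3
(2) = 2*(18*sqrt(2)*s^2 - 290*s + 445*sqrt(2))/(4*s^4 - 32*sqrt(2)*s^3 + 188*s^2 - 240*sqrt(2)*s + 225)
(3) = (49*p^2 + 14*p + 50)/(49*p^4 + 112*p^3 - 20*p^2 - 96*p + 36)
(4) = (n^4 - 10*n^3 - 48*n^2 + 346*n - 289)/(n^4 - 10*n^3 - 23*n^2 + 240*n + 576)
(5) = 16*k - 2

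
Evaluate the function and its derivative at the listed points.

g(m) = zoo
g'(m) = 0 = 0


g(m) = zoo
g'(m) = 0 = 0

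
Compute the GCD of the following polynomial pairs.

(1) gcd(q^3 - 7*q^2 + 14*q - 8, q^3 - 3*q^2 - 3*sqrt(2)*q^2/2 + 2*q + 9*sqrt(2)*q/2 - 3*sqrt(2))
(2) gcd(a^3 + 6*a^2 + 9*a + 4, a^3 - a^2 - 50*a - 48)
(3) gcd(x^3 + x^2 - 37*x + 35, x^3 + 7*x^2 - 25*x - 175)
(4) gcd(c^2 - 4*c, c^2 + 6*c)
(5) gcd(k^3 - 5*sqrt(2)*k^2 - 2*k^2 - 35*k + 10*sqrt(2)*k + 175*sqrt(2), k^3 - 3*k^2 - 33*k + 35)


(1) = q^2 - 3*q + 2
(2) = gcd((a + 1)^2*(a + 4), (a - 8)*(a + 1)*(a + 6)) = a + 1
(3) = x^2 + 2*x - 35
(4) = c
(5) = gcd((k - 7)*(k + 5)*(k - 5*sqrt(2)), (k - 7)*(k - 1)*(k + 5)) = k^2 - 2*k - 35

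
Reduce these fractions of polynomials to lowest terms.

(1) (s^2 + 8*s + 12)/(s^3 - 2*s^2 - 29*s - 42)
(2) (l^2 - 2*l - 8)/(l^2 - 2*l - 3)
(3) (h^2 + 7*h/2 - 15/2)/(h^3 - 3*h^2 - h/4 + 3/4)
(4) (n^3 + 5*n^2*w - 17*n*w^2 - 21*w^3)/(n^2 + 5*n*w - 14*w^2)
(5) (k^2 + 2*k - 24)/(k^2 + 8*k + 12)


(1) = (s + 6)/(s^2 - 4*s - 21)
(2) = (l^2 - 2*l - 8)/(l^2 - 2*l - 3)
(3) = (4*h^2 + 14*h - 30)/(4*h^3 - 12*h^2 - h + 3)
(4) = (-n^2 + 2*n*w + 3*w^2)/(-n + 2*w)
(5) = (k - 4)/(k + 2)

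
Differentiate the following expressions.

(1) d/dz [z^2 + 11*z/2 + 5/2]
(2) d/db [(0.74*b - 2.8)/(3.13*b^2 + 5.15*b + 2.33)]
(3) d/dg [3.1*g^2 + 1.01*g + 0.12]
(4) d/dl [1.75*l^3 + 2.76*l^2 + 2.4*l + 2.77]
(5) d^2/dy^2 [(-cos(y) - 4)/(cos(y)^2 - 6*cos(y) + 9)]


(1) = 2*z + 11/2
(2) = (-2.3162*b^2 + 17.528*b + 16.1442)/(9.7969*b^4 + 32.239*b^3 + 41.1083*b^2 + 23.999*b + 5.4289)
(3) = 6.2*g + 1.01
(4) = 5.25*l^2 + 5.52*l + 2.4
(5) = (127*cos(y)/4 + 14*cos(2*y) + cos(3*y)/4 - 22)/(cos(y) - 3)^4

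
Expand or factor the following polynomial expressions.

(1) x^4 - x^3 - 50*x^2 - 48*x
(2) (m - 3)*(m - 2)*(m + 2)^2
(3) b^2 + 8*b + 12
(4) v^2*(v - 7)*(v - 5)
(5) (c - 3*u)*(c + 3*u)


(1) = x*(x - 8)*(x + 1)*(x + 6)
(2) = m^4 - m^3 - 10*m^2 + 4*m + 24
(3) = (b + 2)*(b + 6)
(4) = v^4 - 12*v^3 + 35*v^2
(5) = c^2 - 9*u^2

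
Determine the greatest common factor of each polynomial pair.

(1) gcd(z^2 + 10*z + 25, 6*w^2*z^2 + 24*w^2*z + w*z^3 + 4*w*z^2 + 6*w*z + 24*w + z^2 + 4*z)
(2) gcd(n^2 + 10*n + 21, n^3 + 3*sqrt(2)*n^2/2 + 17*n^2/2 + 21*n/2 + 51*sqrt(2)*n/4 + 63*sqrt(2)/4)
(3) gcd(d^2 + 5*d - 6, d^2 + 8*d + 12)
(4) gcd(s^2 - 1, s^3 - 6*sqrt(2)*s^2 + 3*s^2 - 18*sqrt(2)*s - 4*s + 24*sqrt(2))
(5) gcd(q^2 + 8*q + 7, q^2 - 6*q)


(1) = gcd((z + 5)^2, (6*w + z)*(z + 4)*(w*z + 1)) = 1
(2) = n + 7
(3) = gcd((d - 1)*(d + 6), (d + 2)*(d + 6)) = d + 6
(4) = gcd((s - 1)*(s + 1), (s - 1)*(s + 4)*(s - 6*sqrt(2))) = s - 1
(5) = 1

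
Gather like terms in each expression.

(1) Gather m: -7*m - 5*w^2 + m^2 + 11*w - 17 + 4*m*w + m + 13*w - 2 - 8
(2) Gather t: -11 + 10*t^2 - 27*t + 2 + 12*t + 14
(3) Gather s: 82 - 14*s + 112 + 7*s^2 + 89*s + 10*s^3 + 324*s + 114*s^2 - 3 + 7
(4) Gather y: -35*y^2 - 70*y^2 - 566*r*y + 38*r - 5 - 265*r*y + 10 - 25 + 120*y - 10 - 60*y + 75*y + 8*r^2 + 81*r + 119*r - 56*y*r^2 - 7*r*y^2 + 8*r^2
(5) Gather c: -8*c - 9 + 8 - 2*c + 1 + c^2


(1) = m^2 + m*(4*w - 6) - 5*w^2 + 24*w - 27
(2) = 10*t^2 - 15*t + 5
(3) = 10*s^3 + 121*s^2 + 399*s + 198
(4) = 16*r^2 + 238*r + y^2*(-7*r - 105) + y*(-56*r^2 - 831*r + 135) - 30
(5) = c^2 - 10*c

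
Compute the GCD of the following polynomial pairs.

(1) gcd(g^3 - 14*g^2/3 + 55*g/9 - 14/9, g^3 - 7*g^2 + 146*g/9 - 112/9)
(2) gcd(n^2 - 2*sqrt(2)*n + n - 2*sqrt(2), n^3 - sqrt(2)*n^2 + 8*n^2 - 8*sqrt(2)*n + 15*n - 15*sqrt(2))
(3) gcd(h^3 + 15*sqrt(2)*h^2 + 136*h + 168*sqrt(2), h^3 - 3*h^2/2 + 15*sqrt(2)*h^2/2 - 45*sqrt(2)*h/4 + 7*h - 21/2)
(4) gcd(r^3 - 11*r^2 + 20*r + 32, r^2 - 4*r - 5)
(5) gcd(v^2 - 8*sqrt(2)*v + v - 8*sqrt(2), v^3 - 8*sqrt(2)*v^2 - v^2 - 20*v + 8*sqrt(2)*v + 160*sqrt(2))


(1) = gcd((g - 7/3)*(g - 2)*(g - 1/3), (g - 8/3)*(g - 7/3)*(g - 2)) = g^2 - 13*g/3 + 14/3
(2) = 1
(3) = gcd((h + 2*sqrt(2))*(h + 6*sqrt(2))*(h + 7*sqrt(2)), (h - 3/2)*(h + sqrt(2)/2)*(h + 7*sqrt(2))) = h + 7*sqrt(2)
(4) = r + 1
(5) = gcd((v + 1)*(v - 8*sqrt(2)), (v - 5)*(v + 4)*(v - 8*sqrt(2))) = v - 8*sqrt(2)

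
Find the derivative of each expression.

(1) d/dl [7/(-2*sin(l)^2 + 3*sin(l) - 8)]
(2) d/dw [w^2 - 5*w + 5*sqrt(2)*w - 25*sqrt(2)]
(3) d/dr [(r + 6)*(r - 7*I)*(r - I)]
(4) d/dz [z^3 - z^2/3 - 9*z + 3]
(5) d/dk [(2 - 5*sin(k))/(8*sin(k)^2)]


(1) = 7*(4*sin(l) - 3)*cos(l)/(-3*sin(l) - cos(2*l) + 9)^2
(2) = 2*w - 5 + 5*sqrt(2)
(3) = 3*r^2 + r*(12 - 16*I) - 7 - 48*I
(4) = 3*z^2 - 2*z/3 - 9
(5) = (5*sin(k) - 4)*cos(k)/(8*sin(k)^3)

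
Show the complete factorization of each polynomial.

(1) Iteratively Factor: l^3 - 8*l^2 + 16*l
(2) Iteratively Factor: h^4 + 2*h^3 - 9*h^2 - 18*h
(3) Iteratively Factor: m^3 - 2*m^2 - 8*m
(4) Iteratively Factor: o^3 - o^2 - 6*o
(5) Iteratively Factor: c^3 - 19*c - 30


(1) = (l - 4)*(l^2 - 4*l) = l*(l - 4)*(l - 4)
(2) = (h + 2)*(h^3 - 9*h) = (h + 2)*(h + 3)*(h^2 - 3*h) = (h - 3)*(h + 2)*(h + 3)*(h)
(3) = (m + 2)*(m^2 - 4*m) = m*(m + 2)*(m - 4)
(4) = (o)*(o^2 - o - 6) = o*(o + 2)*(o - 3)
(5) = (c - 5)*(c^2 + 5*c + 6) = (c - 5)*(c + 3)*(c + 2)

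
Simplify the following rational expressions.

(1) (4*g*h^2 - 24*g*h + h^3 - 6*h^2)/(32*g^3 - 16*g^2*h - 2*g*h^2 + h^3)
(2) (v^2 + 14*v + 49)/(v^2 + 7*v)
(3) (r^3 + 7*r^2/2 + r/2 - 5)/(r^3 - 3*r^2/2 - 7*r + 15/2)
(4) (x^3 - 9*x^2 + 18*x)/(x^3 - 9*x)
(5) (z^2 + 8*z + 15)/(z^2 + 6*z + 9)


(1) = (h^2 - 6*h)/(8*g^2 - 6*g*h + h^2)
(2) = (v + 7)/v
(3) = (r + 2)/(r - 3)
(4) = (x - 6)/(x + 3)
(5) = (z + 5)/(z + 3)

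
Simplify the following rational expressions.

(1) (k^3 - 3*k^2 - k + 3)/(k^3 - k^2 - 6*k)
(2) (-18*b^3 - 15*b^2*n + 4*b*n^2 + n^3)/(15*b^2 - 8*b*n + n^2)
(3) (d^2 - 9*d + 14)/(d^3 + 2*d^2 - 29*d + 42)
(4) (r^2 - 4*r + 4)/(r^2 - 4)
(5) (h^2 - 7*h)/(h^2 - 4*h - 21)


(1) = (k^2 - 1)/(k^2 + 2*k)
(2) = (-6*b^2 - 7*b*n - n^2)/(5*b - n)
(3) = (d - 7)/(d^2 + 4*d - 21)
(4) = (r - 2)/(r + 2)
(5) = h/(h + 3)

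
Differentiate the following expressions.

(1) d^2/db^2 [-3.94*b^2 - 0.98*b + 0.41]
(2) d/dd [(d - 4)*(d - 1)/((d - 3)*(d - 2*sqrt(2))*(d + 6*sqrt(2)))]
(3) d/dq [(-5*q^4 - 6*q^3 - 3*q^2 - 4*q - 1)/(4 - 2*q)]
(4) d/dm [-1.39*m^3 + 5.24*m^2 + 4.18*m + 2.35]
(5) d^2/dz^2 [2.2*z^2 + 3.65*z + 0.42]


(1) = -7.88000000000000
(2) = (-(d - 4)*(d - 3)*(d - 1)*(d - 2*sqrt(2)) - (d - 4)*(d - 3)*(d - 1)*(d + 6*sqrt(2)) - (d - 4)*(d - 1)*(d - 2*sqrt(2))*(d + 6*sqrt(2)) + (d - 3)*(d - 2*sqrt(2))*(d + 6*sqrt(2))*(2*d - 5))/((d - 3)^2*(d - 2*sqrt(2))^2*(d + 6*sqrt(2))^2)
(3) = (15*q^4 - 28*q^3 - 33*q^2 - 12*q - 9)/(2*(q^2 - 4*q + 4))
(4) = -4.17*m^2 + 10.48*m + 4.18
(5) = 4.40000000000000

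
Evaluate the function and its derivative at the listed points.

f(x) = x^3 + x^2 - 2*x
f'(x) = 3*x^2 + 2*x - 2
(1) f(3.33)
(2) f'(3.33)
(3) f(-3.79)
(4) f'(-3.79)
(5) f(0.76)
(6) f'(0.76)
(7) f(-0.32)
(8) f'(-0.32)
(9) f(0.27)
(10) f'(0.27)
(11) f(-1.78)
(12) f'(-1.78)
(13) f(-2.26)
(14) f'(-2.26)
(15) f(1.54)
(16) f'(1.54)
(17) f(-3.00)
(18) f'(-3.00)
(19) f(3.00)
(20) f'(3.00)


(1) = 41.35
(2) = 37.93
(3) = -32.50
(4) = 33.51
(5) = -0.50
(6) = 1.25
(7) = 0.71
(8) = -2.33
(9) = -0.45
(10) = -1.24
(11) = 1.09
(12) = 3.95
(13) = -1.92
(14) = 8.80
(15) = 2.94
(16) = 8.19
(17) = -12.00
(18) = 19.00
(19) = 30.00
(20) = 31.00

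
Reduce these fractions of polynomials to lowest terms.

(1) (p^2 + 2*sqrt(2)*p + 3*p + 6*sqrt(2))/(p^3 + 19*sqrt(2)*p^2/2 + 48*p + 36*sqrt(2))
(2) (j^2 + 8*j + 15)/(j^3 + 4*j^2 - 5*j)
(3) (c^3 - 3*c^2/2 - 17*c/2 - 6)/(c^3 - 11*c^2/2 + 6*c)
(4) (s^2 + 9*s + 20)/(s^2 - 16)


(1) = (2*p + 6)/(2*p^2 + 15*sqrt(2)*p + 36)
(2) = (j + 3)/(j^2 - j)
(3) = (2*c^2 + 5*c + 3)/(2*c^2 - 3*c)
(4) = (s + 5)/(s - 4)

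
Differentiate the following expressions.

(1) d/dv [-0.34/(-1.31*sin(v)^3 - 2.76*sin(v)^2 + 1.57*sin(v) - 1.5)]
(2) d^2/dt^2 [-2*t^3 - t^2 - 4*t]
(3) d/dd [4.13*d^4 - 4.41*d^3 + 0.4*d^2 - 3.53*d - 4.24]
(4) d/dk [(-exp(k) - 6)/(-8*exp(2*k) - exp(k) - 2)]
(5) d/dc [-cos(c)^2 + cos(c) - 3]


(1) = (-1.3362*sin(v)^2 - 1.8768*sin(v) + 0.5338)*cos(v)/(1.31*sin(v)^3 + 2.76*sin(v)^2 - 1.57*sin(v) + 1.5)^2
(2) = -12*t - 2
(3) = 16.52*d^3 - 13.23*d^2 + 0.8*d - 3.53
(4) = (-(exp(k) + 6)*(16*exp(k) + 1) + 8*exp(2*k) + exp(k) + 2)*exp(k)/(8*exp(2*k) + exp(k) + 2)^2
(5) = -sin(c) + sin(2*c)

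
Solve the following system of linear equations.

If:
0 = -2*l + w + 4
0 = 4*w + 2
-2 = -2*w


Then:
No Solution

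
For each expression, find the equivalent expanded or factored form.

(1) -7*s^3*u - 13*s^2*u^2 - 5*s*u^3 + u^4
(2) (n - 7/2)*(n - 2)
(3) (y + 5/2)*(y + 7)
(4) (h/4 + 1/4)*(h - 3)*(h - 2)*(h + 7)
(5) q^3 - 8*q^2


(1) = u*(-7*s + u)*(s + u)^2
(2) = n^2 - 11*n/2 + 7
(3) = y^2 + 19*y/2 + 35/2
(4) = h^4/4 + 3*h^3/4 - 27*h^2/4 + 13*h/4 + 21/2
(5) = q^2*(q - 8)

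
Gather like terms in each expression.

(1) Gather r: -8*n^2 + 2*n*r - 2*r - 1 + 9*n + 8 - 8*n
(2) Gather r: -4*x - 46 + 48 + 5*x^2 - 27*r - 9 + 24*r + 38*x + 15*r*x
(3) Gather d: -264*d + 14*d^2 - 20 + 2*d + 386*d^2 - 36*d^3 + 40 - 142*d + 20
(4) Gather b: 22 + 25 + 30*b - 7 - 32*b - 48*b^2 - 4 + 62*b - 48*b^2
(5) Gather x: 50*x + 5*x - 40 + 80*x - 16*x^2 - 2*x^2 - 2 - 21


(1) = -8*n^2 + n + r*(2*n - 2) + 7
(2) = r*(15*x - 3) + 5*x^2 + 34*x - 7
(3) = -36*d^3 + 400*d^2 - 404*d + 40
(4) = -96*b^2 + 60*b + 36
(5) = -18*x^2 + 135*x - 63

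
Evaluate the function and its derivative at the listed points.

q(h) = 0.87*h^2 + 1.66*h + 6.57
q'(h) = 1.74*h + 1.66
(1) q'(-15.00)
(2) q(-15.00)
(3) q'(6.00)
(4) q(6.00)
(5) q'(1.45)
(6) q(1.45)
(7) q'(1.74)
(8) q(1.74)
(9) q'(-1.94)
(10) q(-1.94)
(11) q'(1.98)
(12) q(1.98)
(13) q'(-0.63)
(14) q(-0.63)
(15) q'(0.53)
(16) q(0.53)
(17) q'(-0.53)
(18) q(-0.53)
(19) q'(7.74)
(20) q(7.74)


(1) = -24.44
(2) = 177.42
(3) = 12.10
(4) = 47.85
(5) = 4.18
(6) = 10.81
(7) = 4.69
(8) = 12.09
(9) = -1.72
(10) = 6.62
(11) = 5.11
(12) = 13.27
(13) = 0.56
(14) = 5.87
(15) = 2.58
(16) = 7.69
(17) = 0.74
(18) = 5.93
(19) = 15.13
(20) = 71.54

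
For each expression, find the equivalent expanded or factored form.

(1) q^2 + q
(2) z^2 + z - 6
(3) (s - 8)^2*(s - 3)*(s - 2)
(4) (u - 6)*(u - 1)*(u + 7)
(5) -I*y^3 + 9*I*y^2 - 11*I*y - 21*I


(1) = q*(q + 1)
(2) = (z - 2)*(z + 3)
(3) = s^4 - 21*s^3 + 150*s^2 - 416*s + 384
(4) = u^3 - 43*u + 42
(5) = (y - 7)*(y - 3)*(-I*y - I)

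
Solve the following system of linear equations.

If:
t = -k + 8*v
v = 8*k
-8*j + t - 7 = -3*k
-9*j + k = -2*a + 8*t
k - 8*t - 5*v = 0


Then:
a = -63/16
j = -7/8
k = 0
t = 0
v = 0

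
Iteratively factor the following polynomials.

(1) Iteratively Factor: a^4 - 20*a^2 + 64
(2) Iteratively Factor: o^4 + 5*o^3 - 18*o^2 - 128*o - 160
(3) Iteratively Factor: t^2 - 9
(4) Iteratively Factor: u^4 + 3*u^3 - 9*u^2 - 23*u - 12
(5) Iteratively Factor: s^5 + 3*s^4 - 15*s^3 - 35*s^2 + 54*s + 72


(1) = (a + 4)*(a^3 - 4*a^2 - 4*a + 16) = (a - 4)*(a + 4)*(a^2 - 4) = (a - 4)*(a - 2)*(a + 4)*(a + 2)
(2) = (o - 5)*(o^3 + 10*o^2 + 32*o + 32) = (o - 5)*(o + 2)*(o^2 + 8*o + 16) = (o - 5)*(o + 2)*(o + 4)*(o + 4)
(3) = (t + 3)*(t - 3)
(4) = (u + 4)*(u^3 - u^2 - 5*u - 3) = (u + 1)*(u + 4)*(u^2 - 2*u - 3) = (u - 3)*(u + 1)*(u + 4)*(u + 1)
(5) = (s - 3)*(s^4 + 6*s^3 + 3*s^2 - 26*s - 24) = (s - 3)*(s + 1)*(s^3 + 5*s^2 - 2*s - 24) = (s - 3)*(s + 1)*(s + 3)*(s^2 + 2*s - 8) = (s - 3)*(s - 2)*(s + 1)*(s + 3)*(s + 4)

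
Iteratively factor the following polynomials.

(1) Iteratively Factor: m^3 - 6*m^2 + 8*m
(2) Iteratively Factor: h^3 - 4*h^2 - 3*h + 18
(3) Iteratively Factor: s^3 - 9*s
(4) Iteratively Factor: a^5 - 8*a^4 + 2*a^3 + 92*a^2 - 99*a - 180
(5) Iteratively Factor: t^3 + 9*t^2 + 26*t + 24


(1) = (m - 4)*(m^2 - 2*m) = m*(m - 4)*(m - 2)
(2) = (h - 3)*(h^2 - h - 6) = (h - 3)^2*(h + 2)
(3) = (s)*(s^2 - 9) = s*(s - 3)*(s + 3)
(4) = (a + 3)*(a^4 - 11*a^3 + 35*a^2 - 13*a - 60) = (a - 5)*(a + 3)*(a^3 - 6*a^2 + 5*a + 12) = (a - 5)*(a - 3)*(a + 3)*(a^2 - 3*a - 4) = (a - 5)*(a - 3)*(a + 1)*(a + 3)*(a - 4)
(5) = (t + 3)*(t^2 + 6*t + 8) = (t + 2)*(t + 3)*(t + 4)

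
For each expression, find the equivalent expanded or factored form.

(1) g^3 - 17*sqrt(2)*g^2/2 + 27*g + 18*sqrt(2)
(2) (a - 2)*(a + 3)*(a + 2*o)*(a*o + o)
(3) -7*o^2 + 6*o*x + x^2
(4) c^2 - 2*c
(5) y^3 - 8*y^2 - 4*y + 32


(1) = (g - 6*sqrt(2))*(g - 3*sqrt(2))*(g + sqrt(2)/2)
(2) = a^4*o + 2*a^3*o^2 + 2*a^3*o + 4*a^2*o^2 - 5*a^2*o - 10*a*o^2 - 6*a*o - 12*o^2
(3) = (-o + x)*(7*o + x)
(4) = c*(c - 2)
(5) = (y - 8)*(y - 2)*(y + 2)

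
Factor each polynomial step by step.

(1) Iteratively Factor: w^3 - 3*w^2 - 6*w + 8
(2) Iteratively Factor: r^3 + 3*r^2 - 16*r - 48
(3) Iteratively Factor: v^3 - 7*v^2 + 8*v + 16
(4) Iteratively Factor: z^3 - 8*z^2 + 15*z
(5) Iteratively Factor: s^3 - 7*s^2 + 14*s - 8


(1) = (w - 1)*(w^2 - 2*w - 8) = (w - 1)*(w + 2)*(w - 4)
(2) = (r + 4)*(r^2 - r - 12) = (r + 3)*(r + 4)*(r - 4)
(3) = (v - 4)*(v^2 - 3*v - 4) = (v - 4)*(v + 1)*(v - 4)
(4) = (z - 3)*(z^2 - 5*z) = z*(z - 3)*(z - 5)
(5) = (s - 4)*(s^2 - 3*s + 2) = (s - 4)*(s - 1)*(s - 2)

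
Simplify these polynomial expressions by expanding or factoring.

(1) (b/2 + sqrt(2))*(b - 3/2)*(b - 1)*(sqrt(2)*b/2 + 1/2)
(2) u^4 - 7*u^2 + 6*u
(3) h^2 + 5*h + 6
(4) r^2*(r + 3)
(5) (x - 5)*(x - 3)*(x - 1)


(1) = sqrt(2)*b^4/4 - 5*sqrt(2)*b^3/8 + 5*b^3/4 - 25*b^2/8 + 7*sqrt(2)*b^2/8 - 5*sqrt(2)*b/4 + 15*b/8 + 3*sqrt(2)/4
(2) = u*(u - 2)*(u - 1)*(u + 3)
(3) = (h + 2)*(h + 3)
(4) = r^3 + 3*r^2
(5) = x^3 - 9*x^2 + 23*x - 15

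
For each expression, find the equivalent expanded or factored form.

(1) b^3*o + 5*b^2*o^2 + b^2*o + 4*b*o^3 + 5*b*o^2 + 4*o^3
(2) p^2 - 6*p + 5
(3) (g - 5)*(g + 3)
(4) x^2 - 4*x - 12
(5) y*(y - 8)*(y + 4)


(1) = (b + o)*(b + 4*o)*(b*o + o)
(2) = (p - 5)*(p - 1)
(3) = g^2 - 2*g - 15
(4) = (x - 6)*(x + 2)
(5) = y^3 - 4*y^2 - 32*y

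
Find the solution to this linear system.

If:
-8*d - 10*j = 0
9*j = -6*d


Then:
d = 0
j = 0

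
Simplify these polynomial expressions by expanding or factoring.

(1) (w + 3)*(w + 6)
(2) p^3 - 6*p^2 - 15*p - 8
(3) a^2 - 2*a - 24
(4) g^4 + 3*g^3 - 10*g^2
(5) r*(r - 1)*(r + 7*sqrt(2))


(1) = w^2 + 9*w + 18
(2) = (p - 8)*(p + 1)^2
(3) = (a - 6)*(a + 4)
(4) = g^2*(g - 2)*(g + 5)
(5) = r^3 - r^2 + 7*sqrt(2)*r^2 - 7*sqrt(2)*r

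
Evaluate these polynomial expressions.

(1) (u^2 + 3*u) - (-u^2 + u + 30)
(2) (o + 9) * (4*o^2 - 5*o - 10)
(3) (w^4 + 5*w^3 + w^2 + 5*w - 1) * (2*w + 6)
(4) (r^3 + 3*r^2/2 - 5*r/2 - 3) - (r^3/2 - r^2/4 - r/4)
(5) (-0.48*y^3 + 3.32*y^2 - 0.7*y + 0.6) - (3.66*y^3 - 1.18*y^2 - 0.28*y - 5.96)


(1) = 2*u^2 + 2*u - 30
(2) = 4*o^3 + 31*o^2 - 55*o - 90
(3) = 2*w^5 + 16*w^4 + 32*w^3 + 16*w^2 + 28*w - 6
(4) = r^3/2 + 7*r^2/4 - 9*r/4 - 3
(5) = -4.14*y^3 + 4.5*y^2 - 0.42*y + 6.56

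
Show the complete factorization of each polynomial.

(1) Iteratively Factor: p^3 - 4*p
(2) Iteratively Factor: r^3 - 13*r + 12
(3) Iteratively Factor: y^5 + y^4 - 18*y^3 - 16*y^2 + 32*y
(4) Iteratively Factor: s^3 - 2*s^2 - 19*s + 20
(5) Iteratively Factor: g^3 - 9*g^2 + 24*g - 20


(1) = (p)*(p^2 - 4) = p*(p + 2)*(p - 2)
(2) = (r - 3)*(r^2 + 3*r - 4) = (r - 3)*(r + 4)*(r - 1)
(3) = (y - 4)*(y^4 + 5*y^3 + 2*y^2 - 8*y) = (y - 4)*(y + 2)*(y^3 + 3*y^2 - 4*y) = (y - 4)*(y + 2)*(y + 4)*(y^2 - y) = (y - 4)*(y - 1)*(y + 2)*(y + 4)*(y)
(4) = (s - 1)*(s^2 - s - 20) = (s - 1)*(s + 4)*(s - 5)
(5) = (g - 2)*(g^2 - 7*g + 10) = (g - 2)^2*(g - 5)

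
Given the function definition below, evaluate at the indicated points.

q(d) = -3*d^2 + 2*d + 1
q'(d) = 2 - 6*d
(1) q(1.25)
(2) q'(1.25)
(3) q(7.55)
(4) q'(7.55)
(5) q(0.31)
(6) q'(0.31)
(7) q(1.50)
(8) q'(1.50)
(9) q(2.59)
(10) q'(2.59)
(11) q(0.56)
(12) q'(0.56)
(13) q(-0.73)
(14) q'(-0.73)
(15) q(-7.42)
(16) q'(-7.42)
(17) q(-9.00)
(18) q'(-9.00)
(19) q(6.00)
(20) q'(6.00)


(1) = -1.19
(2) = -5.50
(3) = -154.91
(4) = -43.30
(5) = 1.33
(6) = 0.14
(7) = -2.75
(8) = -7.00
(9) = -13.94
(10) = -13.54
(11) = 1.18
(12) = -1.36
(13) = -2.06
(14) = 6.38
(15) = -179.01
(16) = 46.52
(17) = -260.00
(18) = 56.00
(19) = -95.00
(20) = -34.00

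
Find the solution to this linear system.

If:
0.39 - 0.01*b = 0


Then:
b = 39.00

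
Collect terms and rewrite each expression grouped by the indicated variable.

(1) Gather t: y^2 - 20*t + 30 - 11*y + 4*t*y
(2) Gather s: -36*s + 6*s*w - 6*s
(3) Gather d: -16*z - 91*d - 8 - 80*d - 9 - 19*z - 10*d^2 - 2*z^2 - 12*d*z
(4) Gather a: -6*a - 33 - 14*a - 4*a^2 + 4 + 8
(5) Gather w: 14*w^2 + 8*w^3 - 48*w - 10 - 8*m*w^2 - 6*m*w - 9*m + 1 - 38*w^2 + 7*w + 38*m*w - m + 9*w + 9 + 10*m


(1) = t*(4*y - 20) + y^2 - 11*y + 30
(2) = s*(6*w - 42)
(3) = -10*d^2 + d*(-12*z - 171) - 2*z^2 - 35*z - 17
(4) = -4*a^2 - 20*a - 21
(5) = 8*w^3 + w^2*(-8*m - 24) + w*(32*m - 32)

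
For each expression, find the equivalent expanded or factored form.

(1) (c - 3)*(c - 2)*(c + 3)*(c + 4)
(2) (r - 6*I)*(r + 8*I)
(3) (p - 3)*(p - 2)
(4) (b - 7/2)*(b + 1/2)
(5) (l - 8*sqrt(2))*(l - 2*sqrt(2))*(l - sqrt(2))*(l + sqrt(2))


(1) = c^4 + 2*c^3 - 17*c^2 - 18*c + 72
(2) = r^2 + 2*I*r + 48
(3) = p^2 - 5*p + 6
(4) = b^2 - 3*b - 7/4
(5) = l^4 - 10*sqrt(2)*l^3 + 30*l^2 + 20*sqrt(2)*l - 64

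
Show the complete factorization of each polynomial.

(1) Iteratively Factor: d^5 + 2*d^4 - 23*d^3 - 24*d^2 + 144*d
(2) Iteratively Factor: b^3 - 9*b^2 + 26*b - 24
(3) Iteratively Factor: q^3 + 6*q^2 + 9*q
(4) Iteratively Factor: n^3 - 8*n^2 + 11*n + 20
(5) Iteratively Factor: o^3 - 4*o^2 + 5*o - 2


(1) = (d - 3)*(d^4 + 5*d^3 - 8*d^2 - 48*d) = (d - 3)*(d + 4)*(d^3 + d^2 - 12*d) = (d - 3)*(d + 4)^2*(d^2 - 3*d) = d*(d - 3)*(d + 4)^2*(d - 3)
(2) = (b - 4)*(b^2 - 5*b + 6) = (b - 4)*(b - 3)*(b - 2)
(3) = (q + 3)*(q^2 + 3*q) = q*(q + 3)*(q + 3)
(4) = (n + 1)*(n^2 - 9*n + 20) = (n - 4)*(n + 1)*(n - 5)
(5) = (o - 2)*(o^2 - 2*o + 1) = (o - 2)*(o - 1)*(o - 1)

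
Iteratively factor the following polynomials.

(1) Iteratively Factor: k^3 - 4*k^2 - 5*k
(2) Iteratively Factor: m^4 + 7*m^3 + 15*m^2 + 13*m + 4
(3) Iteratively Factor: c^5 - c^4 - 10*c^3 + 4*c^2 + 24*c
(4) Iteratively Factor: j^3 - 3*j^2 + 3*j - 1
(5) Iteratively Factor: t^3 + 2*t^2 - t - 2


(1) = (k)*(k^2 - 4*k - 5) = k*(k - 5)*(k + 1)
(2) = (m + 4)*(m^3 + 3*m^2 + 3*m + 1) = (m + 1)*(m + 4)*(m^2 + 2*m + 1) = (m + 1)^2*(m + 4)*(m + 1)
(3) = (c + 2)*(c^4 - 3*c^3 - 4*c^2 + 12*c) = (c - 3)*(c + 2)*(c^3 - 4*c) = c*(c - 3)*(c + 2)*(c^2 - 4) = c*(c - 3)*(c - 2)*(c + 2)*(c + 2)
(4) = (j - 1)*(j^2 - 2*j + 1) = (j - 1)^2*(j - 1)
(5) = (t + 1)*(t^2 + t - 2) = (t - 1)*(t + 1)*(t + 2)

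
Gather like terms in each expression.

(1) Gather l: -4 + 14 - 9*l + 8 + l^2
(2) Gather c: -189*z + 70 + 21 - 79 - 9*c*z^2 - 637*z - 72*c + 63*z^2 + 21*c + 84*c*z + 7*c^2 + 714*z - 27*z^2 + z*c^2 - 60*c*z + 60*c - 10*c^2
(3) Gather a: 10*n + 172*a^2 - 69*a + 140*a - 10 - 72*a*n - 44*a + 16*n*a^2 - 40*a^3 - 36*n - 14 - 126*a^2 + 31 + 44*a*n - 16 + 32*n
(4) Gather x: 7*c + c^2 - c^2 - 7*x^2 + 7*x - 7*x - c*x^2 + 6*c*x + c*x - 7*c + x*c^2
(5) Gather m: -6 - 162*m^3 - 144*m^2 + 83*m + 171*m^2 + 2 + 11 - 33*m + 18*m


(1) = l^2 - 9*l + 18
(2) = c^2*(z - 3) + c*(-9*z^2 + 24*z + 9) + 36*z^2 - 112*z + 12
(3) = -40*a^3 + a^2*(16*n + 46) + a*(27 - 28*n) + 6*n - 9
(4) = x^2*(-c - 7) + x*(c^2 + 7*c)
(5) = -162*m^3 + 27*m^2 + 68*m + 7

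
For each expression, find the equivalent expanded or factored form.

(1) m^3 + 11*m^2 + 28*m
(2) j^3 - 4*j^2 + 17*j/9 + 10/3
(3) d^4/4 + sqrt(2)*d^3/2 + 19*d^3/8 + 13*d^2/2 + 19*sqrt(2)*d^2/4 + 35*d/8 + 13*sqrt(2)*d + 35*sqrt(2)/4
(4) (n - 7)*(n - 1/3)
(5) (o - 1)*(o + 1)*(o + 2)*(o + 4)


(1) = m*(m + 4)*(m + 7)
(2) = (j - 3)*(j - 5/3)*(j + 2/3)
(3) = (d/2 + 1/2)*(d/2 + sqrt(2))*(d + 7/2)*(d + 5)
(4) = n^2 - 22*n/3 + 7/3
(5) = o^4 + 6*o^3 + 7*o^2 - 6*o - 8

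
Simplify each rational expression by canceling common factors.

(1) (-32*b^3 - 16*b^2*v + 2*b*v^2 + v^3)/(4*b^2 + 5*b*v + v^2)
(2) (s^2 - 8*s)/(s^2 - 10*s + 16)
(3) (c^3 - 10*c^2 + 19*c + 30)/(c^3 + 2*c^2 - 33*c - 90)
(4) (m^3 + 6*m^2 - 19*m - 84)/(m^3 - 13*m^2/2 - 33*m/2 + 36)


(1) = (-8*b^2 - 2*b*v + v^2)/(b + v)
(2) = s/(s - 2)
(3) = (c^2 - 4*c - 5)/(c^2 + 8*c + 15)
(4) = (2*m^2 + 6*m - 56)/(2*m^2 - 19*m + 24)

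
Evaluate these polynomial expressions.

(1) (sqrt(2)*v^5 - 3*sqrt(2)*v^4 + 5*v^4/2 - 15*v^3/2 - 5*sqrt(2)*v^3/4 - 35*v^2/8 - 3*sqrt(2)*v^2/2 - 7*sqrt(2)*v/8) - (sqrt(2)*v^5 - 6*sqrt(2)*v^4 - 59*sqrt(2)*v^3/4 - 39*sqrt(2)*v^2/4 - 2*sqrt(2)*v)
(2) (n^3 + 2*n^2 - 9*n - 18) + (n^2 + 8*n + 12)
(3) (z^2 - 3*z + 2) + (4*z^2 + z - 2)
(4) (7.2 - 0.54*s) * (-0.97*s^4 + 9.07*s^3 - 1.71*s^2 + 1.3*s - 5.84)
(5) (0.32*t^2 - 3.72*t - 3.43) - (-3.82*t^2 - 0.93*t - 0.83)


(1) = 5*v^4/2 + 3*sqrt(2)*v^4 - 15*v^3/2 + 27*sqrt(2)*v^3/2 - 35*v^2/8 + 33*sqrt(2)*v^2/4 + 9*sqrt(2)*v/8
(2) = n^3 + 3*n^2 - n - 6
(3) = 5*z^2 - 2*z
(4) = 0.5238*s^5 - 11.8818*s^4 + 66.2274*s^3 - 13.014*s^2 + 12.5136*s - 42.048
(5) = 4.14*t^2 - 2.79*t - 2.6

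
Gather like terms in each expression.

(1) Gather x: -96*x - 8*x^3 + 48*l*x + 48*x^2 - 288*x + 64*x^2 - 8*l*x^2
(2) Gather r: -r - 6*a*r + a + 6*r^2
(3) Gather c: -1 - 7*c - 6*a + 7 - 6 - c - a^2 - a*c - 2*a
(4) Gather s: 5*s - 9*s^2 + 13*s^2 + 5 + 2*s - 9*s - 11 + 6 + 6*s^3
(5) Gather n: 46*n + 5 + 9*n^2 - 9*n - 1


(1) = -8*x^3 + x^2*(112 - 8*l) + x*(48*l - 384)
(2) = a + 6*r^2 + r*(-6*a - 1)
(3) = -a^2 - 8*a + c*(-a - 8)
(4) = 6*s^3 + 4*s^2 - 2*s
(5) = 9*n^2 + 37*n + 4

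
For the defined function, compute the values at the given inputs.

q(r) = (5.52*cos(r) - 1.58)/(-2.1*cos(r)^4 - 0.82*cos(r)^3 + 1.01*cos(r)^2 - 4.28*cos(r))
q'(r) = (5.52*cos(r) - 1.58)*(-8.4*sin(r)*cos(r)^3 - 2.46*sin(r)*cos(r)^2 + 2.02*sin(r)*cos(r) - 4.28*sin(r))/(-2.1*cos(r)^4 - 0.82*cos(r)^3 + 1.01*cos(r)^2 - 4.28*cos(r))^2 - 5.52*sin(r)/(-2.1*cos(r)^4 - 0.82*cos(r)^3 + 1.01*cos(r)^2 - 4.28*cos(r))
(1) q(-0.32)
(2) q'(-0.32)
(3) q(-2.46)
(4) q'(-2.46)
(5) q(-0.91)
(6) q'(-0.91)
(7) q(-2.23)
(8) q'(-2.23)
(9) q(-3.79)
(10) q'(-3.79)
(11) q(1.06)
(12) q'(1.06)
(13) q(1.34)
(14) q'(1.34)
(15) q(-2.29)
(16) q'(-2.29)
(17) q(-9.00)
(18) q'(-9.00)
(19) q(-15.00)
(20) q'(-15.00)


(1) = -0.66
(2) = 0.13
(3) = -1.65
(4) = -0.02
(5) = -0.66
(6) = -0.47
(7) = -1.71
(8) = -0.60
(9) = -1.65
(10) = -0.04
(11) = -0.54
(12) = 1.22
(13) = 0.34
(14) = 7.12
(15) = -1.68
(16) = -0.41
(17) = -1.69
(18) = 0.26
(19) = -1.65
(20) = -0.06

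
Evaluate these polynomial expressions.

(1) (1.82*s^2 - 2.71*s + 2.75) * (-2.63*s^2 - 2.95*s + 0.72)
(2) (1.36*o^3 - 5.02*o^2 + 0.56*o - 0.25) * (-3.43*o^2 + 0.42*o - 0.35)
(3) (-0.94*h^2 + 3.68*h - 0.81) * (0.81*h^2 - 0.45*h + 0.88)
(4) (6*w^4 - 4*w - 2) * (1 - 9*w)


(1) = -4.7866*s^4 + 1.7583*s^3 + 2.0724*s^2 - 10.0637*s + 1.98
(2) = -4.6648*o^5 + 17.7898*o^4 - 4.5052*o^3 + 2.8497*o^2 - 0.301*o + 0.0875
(3) = -0.7614*h^4 + 3.4038*h^3 - 3.1393*h^2 + 3.6029*h - 0.7128
(4) = -54*w^5 + 6*w^4 + 36*w^2 + 14*w - 2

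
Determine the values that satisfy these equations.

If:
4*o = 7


Then:
o = 7/4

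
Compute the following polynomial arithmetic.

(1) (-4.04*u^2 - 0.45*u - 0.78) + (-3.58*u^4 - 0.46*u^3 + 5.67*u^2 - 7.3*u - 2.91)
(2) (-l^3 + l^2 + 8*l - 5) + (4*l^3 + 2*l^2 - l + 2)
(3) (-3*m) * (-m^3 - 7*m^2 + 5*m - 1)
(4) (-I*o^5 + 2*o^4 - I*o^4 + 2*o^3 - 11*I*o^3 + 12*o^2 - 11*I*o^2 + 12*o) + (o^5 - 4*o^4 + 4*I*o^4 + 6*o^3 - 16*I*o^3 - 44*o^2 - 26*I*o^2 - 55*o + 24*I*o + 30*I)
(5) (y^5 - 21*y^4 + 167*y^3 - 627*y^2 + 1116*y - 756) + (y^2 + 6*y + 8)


(1) = -3.58*u^4 - 0.46*u^3 + 1.63*u^2 - 7.75*u - 3.69
(2) = 3*l^3 + 3*l^2 + 7*l - 3
(3) = 3*m^4 + 21*m^3 - 15*m^2 + 3*m
(4) = o^5 - I*o^5 - 2*o^4 + 3*I*o^4 + 8*o^3 - 27*I*o^3 - 32*o^2 - 37*I*o^2 - 43*o + 24*I*o + 30*I
(5) = y^5 - 21*y^4 + 167*y^3 - 626*y^2 + 1122*y - 748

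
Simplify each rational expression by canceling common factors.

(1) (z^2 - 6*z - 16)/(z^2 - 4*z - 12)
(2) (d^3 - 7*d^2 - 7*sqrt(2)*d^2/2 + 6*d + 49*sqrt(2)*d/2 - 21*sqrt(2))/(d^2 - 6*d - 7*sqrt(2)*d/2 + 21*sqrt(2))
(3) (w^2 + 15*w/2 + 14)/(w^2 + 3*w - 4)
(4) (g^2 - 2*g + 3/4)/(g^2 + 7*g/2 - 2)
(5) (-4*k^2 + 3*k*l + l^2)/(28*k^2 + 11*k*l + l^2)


(1) = (z - 8)/(z - 6)
(2) = d - 1
(3) = (2*w + 7)/(2*w - 2)
(4) = (2*g - 3)/(2*g + 8)
(5) = (-k + l)/(7*k + l)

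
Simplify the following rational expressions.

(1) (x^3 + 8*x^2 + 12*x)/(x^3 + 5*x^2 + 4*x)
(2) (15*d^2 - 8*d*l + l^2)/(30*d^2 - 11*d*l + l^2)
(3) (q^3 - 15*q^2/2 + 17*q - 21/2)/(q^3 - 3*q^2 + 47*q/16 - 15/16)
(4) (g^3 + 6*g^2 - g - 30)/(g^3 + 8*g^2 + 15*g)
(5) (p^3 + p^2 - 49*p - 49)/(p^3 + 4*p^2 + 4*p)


(1) = (x^2 + 8*x + 12)/(x^2 + 5*x + 4)
(2) = (3*d - l)/(6*d - l)
(3) = (16*q^2 - 104*q + 168)/(16*q^2 - 32*q + 15)
(4) = (g - 2)/g
(5) = (p^3 + p^2 - 49*p - 49)/(p^3 + 4*p^2 + 4*p)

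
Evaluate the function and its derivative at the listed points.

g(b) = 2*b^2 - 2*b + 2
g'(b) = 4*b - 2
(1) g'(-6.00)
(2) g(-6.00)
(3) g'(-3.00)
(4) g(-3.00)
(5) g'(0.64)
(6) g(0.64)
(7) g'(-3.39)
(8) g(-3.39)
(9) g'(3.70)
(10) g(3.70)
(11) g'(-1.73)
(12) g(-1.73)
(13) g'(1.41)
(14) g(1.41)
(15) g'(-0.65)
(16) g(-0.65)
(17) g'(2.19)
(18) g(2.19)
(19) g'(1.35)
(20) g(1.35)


(1) = -26.00
(2) = 86.00
(3) = -14.00
(4) = 26.00
(5) = 0.56
(6) = 1.54
(7) = -15.56
(8) = 31.76
(9) = 12.80
(10) = 21.98
(11) = -8.92
(12) = 11.45
(13) = 3.64
(14) = 3.16
(15) = -4.60
(16) = 4.14
(17) = 6.76
(18) = 7.21
(19) = 3.40
(20) = 2.95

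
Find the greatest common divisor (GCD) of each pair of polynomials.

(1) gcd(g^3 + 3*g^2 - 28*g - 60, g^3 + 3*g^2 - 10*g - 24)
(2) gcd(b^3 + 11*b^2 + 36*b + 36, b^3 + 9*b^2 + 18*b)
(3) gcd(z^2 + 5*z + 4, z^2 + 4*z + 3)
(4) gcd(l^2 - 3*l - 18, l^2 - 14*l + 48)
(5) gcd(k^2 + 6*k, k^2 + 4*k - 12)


(1) = g + 2
(2) = b^2 + 9*b + 18
(3) = gcd((z + 1)*(z + 4), (z + 1)*(z + 3)) = z + 1
(4) = gcd((l - 6)*(l + 3), (l - 8)*(l - 6)) = l - 6
(5) = k + 6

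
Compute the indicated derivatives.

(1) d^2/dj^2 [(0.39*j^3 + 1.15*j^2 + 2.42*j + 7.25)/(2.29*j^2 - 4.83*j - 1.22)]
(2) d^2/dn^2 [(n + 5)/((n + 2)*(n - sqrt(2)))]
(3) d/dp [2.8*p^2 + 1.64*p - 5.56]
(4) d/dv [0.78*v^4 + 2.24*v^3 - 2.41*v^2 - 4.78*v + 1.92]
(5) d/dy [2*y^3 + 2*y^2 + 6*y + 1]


(1) = (71.19676*j^3 + 261.184254*j^2 - 437.091618*j + 353.682286)/(12.008989*j^6 - 75.987009*j^5 + 141.076137*j^4 - 31.714263*j^3 - 75.158466*j^2 - 21.566916*j - 1.815848)
(2) = 2*((n + 2)^2*(n + 5) - (n + 2)^2*(n - sqrt(2)) + (n + 2)*(n + 5)*(n - sqrt(2)) - (n + 2)*(n - sqrt(2))^2 + (n + 5)*(n - sqrt(2))^2)/((n + 2)^3*(n - sqrt(2))^3)
(3) = 5.6*p + 1.64
(4) = 3.12*v^3 + 6.72*v^2 - 4.82*v - 4.78
(5) = 6*y^2 + 4*y + 6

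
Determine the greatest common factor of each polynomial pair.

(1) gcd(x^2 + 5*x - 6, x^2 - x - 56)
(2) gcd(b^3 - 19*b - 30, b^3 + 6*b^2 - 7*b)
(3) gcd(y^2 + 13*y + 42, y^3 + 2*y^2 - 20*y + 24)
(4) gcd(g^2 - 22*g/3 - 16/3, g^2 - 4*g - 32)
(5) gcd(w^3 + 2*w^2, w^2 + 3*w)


(1) = 1
(2) = 1
(3) = y + 6
(4) = g - 8
(5) = gcd(w^2*(w + 2), w*(w + 3)) = w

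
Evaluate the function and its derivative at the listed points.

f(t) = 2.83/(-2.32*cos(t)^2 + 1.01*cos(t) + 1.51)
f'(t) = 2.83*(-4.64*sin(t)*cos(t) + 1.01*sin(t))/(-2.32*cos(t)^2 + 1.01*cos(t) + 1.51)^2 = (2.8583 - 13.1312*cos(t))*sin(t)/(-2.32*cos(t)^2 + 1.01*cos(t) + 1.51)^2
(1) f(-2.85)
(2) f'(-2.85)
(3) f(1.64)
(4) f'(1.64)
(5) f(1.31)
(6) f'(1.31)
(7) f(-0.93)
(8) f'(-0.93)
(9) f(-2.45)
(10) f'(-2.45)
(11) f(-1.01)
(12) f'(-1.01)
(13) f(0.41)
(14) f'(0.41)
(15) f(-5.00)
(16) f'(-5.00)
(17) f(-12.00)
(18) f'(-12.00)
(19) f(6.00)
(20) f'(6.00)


(1) = -1.78
(2) = -1.76
(3) = 1.98
(4) = 1.84
(5) = 1.75
(6) = -0.20
(7) = 2.20
(8) = 2.42
(9) = -4.39
(10) = -19.93
(11) = 2.03
(12) = 1.81
(13) = 5.84
(14) = -15.57
(15) = 1.76
(16) = -0.32
(17) = 3.98
(18) = -8.75
(19) = 8.30
(20) = 23.44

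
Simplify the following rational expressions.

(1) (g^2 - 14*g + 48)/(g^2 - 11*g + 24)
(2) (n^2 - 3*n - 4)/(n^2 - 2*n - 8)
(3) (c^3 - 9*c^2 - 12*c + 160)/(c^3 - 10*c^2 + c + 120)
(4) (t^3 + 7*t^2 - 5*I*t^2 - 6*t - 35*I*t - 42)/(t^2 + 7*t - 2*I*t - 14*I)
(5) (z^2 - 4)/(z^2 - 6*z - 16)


(1) = (g - 6)/(g - 3)
(2) = (n + 1)/(n + 2)
(3) = (c + 4)/(c + 3)
(4) = t - 3*I
(5) = (z - 2)/(z - 8)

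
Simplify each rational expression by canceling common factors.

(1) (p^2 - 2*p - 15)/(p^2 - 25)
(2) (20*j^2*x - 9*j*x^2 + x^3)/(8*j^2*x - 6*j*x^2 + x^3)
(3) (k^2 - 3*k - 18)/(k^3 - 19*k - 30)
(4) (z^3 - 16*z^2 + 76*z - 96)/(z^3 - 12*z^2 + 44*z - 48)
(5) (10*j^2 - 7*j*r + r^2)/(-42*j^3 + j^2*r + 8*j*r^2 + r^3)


(1) = (p + 3)/(p + 5)
(2) = (-5*j + x)/(-2*j + x)
(3) = (k - 6)/(k^2 - 3*k - 10)
(4) = (z - 8)/(z - 4)
(5) = (-5*j + r)/(21*j^2 + 10*j*r + r^2)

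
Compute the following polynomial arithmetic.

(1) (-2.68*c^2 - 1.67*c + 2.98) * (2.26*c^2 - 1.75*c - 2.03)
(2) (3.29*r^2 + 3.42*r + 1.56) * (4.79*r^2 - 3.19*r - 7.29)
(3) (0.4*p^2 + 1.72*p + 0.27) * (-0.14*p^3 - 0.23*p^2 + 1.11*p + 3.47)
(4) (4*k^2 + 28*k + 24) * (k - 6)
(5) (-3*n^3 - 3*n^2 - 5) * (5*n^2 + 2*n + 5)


(1) = -6.0568*c^4 + 0.9158*c^3 + 15.0977*c^2 - 1.8249*c - 6.0494
(2) = 15.7591*r^4 + 5.8867*r^3 - 27.4215*r^2 - 29.9082*r - 11.3724
(3) = -0.056*p^5 - 0.3328*p^4 + 0.0106*p^3 + 3.2351*p^2 + 6.2681*p + 0.9369
(4) = 4*k^3 + 4*k^2 - 144*k - 144
(5) = -15*n^5 - 21*n^4 - 21*n^3 - 40*n^2 - 10*n - 25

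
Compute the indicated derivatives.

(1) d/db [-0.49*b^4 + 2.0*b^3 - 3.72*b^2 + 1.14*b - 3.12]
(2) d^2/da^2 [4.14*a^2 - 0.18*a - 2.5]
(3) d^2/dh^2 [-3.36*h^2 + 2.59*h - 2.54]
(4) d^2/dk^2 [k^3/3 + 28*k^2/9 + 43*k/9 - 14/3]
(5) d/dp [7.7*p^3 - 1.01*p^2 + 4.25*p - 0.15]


(1) = -1.96*b^3 + 6.0*b^2 - 7.44*b + 1.14
(2) = 8.28000000000000
(3) = -6.72000000000000
(4) = 2*k + 56/9
(5) = 23.1*p^2 - 2.02*p + 4.25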